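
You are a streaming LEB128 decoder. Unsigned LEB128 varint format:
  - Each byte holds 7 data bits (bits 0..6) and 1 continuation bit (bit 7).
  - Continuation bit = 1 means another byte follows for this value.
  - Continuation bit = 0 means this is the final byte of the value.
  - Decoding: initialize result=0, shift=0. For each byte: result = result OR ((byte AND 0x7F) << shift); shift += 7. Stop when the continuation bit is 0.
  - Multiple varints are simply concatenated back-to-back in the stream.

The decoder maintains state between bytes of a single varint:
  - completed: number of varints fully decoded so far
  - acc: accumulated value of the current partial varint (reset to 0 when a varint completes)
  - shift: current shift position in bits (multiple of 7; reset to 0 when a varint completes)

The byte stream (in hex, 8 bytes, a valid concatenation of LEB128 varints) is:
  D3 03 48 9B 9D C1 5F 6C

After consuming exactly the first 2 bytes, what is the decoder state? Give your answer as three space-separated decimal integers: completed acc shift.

Answer: 1 0 0

Derivation:
byte[0]=0xD3 cont=1 payload=0x53: acc |= 83<<0 -> completed=0 acc=83 shift=7
byte[1]=0x03 cont=0 payload=0x03: varint #1 complete (value=467); reset -> completed=1 acc=0 shift=0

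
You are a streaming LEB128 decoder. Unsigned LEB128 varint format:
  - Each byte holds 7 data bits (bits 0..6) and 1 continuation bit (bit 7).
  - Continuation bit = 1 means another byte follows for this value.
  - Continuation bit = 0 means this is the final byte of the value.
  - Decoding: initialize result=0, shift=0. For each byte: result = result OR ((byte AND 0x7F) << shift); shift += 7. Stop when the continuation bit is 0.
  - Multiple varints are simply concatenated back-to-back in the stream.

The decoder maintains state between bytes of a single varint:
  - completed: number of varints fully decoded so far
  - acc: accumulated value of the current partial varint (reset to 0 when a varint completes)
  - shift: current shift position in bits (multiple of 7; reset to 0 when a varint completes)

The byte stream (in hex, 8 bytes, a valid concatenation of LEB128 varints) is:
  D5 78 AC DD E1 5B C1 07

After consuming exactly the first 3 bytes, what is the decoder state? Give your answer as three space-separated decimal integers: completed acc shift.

byte[0]=0xD5 cont=1 payload=0x55: acc |= 85<<0 -> completed=0 acc=85 shift=7
byte[1]=0x78 cont=0 payload=0x78: varint #1 complete (value=15445); reset -> completed=1 acc=0 shift=0
byte[2]=0xAC cont=1 payload=0x2C: acc |= 44<<0 -> completed=1 acc=44 shift=7

Answer: 1 44 7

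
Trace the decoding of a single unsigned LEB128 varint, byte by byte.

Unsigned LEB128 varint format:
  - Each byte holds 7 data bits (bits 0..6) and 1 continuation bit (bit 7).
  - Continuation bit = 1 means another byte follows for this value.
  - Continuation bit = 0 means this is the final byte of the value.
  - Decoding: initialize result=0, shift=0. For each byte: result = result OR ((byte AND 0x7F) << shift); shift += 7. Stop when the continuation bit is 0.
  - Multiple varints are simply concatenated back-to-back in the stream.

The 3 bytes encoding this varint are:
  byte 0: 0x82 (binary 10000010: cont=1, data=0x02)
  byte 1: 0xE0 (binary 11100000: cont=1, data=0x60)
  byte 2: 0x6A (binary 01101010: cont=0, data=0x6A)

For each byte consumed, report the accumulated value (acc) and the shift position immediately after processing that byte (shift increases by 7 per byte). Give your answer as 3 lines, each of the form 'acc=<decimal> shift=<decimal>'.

byte 0=0x82: payload=0x02=2, contrib = 2<<0 = 2; acc -> 2, shift -> 7
byte 1=0xE0: payload=0x60=96, contrib = 96<<7 = 12288; acc -> 12290, shift -> 14
byte 2=0x6A: payload=0x6A=106, contrib = 106<<14 = 1736704; acc -> 1748994, shift -> 21

Answer: acc=2 shift=7
acc=12290 shift=14
acc=1748994 shift=21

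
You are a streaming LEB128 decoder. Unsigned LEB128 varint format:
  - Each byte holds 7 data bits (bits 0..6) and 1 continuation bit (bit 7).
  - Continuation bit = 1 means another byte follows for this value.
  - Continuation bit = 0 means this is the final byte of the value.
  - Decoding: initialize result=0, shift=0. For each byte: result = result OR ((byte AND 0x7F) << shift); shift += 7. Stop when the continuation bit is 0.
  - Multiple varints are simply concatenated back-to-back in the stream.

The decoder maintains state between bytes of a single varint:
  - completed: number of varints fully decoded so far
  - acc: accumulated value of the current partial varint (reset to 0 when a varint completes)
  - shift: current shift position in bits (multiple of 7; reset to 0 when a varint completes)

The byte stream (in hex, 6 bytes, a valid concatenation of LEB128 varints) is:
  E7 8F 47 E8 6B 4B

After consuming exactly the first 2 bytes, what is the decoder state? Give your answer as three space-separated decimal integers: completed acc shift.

Answer: 0 2023 14

Derivation:
byte[0]=0xE7 cont=1 payload=0x67: acc |= 103<<0 -> completed=0 acc=103 shift=7
byte[1]=0x8F cont=1 payload=0x0F: acc |= 15<<7 -> completed=0 acc=2023 shift=14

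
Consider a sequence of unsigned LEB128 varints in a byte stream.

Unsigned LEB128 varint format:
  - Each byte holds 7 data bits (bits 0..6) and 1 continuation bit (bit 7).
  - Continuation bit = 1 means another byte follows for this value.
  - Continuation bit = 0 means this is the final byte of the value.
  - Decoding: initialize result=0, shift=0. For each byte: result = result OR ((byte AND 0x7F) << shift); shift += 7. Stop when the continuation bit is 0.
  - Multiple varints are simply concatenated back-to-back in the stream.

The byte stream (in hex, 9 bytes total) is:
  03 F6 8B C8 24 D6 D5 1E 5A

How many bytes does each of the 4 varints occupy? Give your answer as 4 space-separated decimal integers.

  byte[0]=0x03 cont=0 payload=0x03=3: acc |= 3<<0 -> acc=3 shift=7 [end]
Varint 1: bytes[0:1] = 03 -> value 3 (1 byte(s))
  byte[1]=0xF6 cont=1 payload=0x76=118: acc |= 118<<0 -> acc=118 shift=7
  byte[2]=0x8B cont=1 payload=0x0B=11: acc |= 11<<7 -> acc=1526 shift=14
  byte[3]=0xC8 cont=1 payload=0x48=72: acc |= 72<<14 -> acc=1181174 shift=21
  byte[4]=0x24 cont=0 payload=0x24=36: acc |= 36<<21 -> acc=76678646 shift=28 [end]
Varint 2: bytes[1:5] = F6 8B C8 24 -> value 76678646 (4 byte(s))
  byte[5]=0xD6 cont=1 payload=0x56=86: acc |= 86<<0 -> acc=86 shift=7
  byte[6]=0xD5 cont=1 payload=0x55=85: acc |= 85<<7 -> acc=10966 shift=14
  byte[7]=0x1E cont=0 payload=0x1E=30: acc |= 30<<14 -> acc=502486 shift=21 [end]
Varint 3: bytes[5:8] = D6 D5 1E -> value 502486 (3 byte(s))
  byte[8]=0x5A cont=0 payload=0x5A=90: acc |= 90<<0 -> acc=90 shift=7 [end]
Varint 4: bytes[8:9] = 5A -> value 90 (1 byte(s))

Answer: 1 4 3 1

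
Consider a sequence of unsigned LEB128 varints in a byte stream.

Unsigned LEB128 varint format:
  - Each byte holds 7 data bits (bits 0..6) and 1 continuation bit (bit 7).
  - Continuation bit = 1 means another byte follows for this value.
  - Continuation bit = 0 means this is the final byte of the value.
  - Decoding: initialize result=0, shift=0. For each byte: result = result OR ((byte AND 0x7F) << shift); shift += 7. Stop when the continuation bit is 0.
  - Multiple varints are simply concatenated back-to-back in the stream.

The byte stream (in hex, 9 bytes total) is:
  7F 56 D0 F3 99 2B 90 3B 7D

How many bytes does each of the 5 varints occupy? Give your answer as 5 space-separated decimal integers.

  byte[0]=0x7F cont=0 payload=0x7F=127: acc |= 127<<0 -> acc=127 shift=7 [end]
Varint 1: bytes[0:1] = 7F -> value 127 (1 byte(s))
  byte[1]=0x56 cont=0 payload=0x56=86: acc |= 86<<0 -> acc=86 shift=7 [end]
Varint 2: bytes[1:2] = 56 -> value 86 (1 byte(s))
  byte[2]=0xD0 cont=1 payload=0x50=80: acc |= 80<<0 -> acc=80 shift=7
  byte[3]=0xF3 cont=1 payload=0x73=115: acc |= 115<<7 -> acc=14800 shift=14
  byte[4]=0x99 cont=1 payload=0x19=25: acc |= 25<<14 -> acc=424400 shift=21
  byte[5]=0x2B cont=0 payload=0x2B=43: acc |= 43<<21 -> acc=90601936 shift=28 [end]
Varint 3: bytes[2:6] = D0 F3 99 2B -> value 90601936 (4 byte(s))
  byte[6]=0x90 cont=1 payload=0x10=16: acc |= 16<<0 -> acc=16 shift=7
  byte[7]=0x3B cont=0 payload=0x3B=59: acc |= 59<<7 -> acc=7568 shift=14 [end]
Varint 4: bytes[6:8] = 90 3B -> value 7568 (2 byte(s))
  byte[8]=0x7D cont=0 payload=0x7D=125: acc |= 125<<0 -> acc=125 shift=7 [end]
Varint 5: bytes[8:9] = 7D -> value 125 (1 byte(s))

Answer: 1 1 4 2 1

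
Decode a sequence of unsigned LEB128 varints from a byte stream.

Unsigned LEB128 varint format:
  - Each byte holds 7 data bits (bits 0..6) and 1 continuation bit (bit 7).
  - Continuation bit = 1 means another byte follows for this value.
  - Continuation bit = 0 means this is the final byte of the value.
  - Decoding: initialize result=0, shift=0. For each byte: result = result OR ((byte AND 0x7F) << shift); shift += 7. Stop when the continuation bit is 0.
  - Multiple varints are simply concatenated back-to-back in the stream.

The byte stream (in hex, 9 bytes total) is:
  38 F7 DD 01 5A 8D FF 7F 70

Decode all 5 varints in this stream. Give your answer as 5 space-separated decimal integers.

  byte[0]=0x38 cont=0 payload=0x38=56: acc |= 56<<0 -> acc=56 shift=7 [end]
Varint 1: bytes[0:1] = 38 -> value 56 (1 byte(s))
  byte[1]=0xF7 cont=1 payload=0x77=119: acc |= 119<<0 -> acc=119 shift=7
  byte[2]=0xDD cont=1 payload=0x5D=93: acc |= 93<<7 -> acc=12023 shift=14
  byte[3]=0x01 cont=0 payload=0x01=1: acc |= 1<<14 -> acc=28407 shift=21 [end]
Varint 2: bytes[1:4] = F7 DD 01 -> value 28407 (3 byte(s))
  byte[4]=0x5A cont=0 payload=0x5A=90: acc |= 90<<0 -> acc=90 shift=7 [end]
Varint 3: bytes[4:5] = 5A -> value 90 (1 byte(s))
  byte[5]=0x8D cont=1 payload=0x0D=13: acc |= 13<<0 -> acc=13 shift=7
  byte[6]=0xFF cont=1 payload=0x7F=127: acc |= 127<<7 -> acc=16269 shift=14
  byte[7]=0x7F cont=0 payload=0x7F=127: acc |= 127<<14 -> acc=2097037 shift=21 [end]
Varint 4: bytes[5:8] = 8D FF 7F -> value 2097037 (3 byte(s))
  byte[8]=0x70 cont=0 payload=0x70=112: acc |= 112<<0 -> acc=112 shift=7 [end]
Varint 5: bytes[8:9] = 70 -> value 112 (1 byte(s))

Answer: 56 28407 90 2097037 112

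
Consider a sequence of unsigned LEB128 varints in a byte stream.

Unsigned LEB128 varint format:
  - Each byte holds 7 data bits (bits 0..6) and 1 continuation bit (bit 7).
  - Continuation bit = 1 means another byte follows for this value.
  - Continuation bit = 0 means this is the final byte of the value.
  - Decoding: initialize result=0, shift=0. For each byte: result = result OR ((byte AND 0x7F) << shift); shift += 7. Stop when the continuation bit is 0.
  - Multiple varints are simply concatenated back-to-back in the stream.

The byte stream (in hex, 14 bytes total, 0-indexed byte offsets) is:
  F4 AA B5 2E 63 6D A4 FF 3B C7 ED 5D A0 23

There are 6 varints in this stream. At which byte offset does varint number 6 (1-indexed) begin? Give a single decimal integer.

  byte[0]=0xF4 cont=1 payload=0x74=116: acc |= 116<<0 -> acc=116 shift=7
  byte[1]=0xAA cont=1 payload=0x2A=42: acc |= 42<<7 -> acc=5492 shift=14
  byte[2]=0xB5 cont=1 payload=0x35=53: acc |= 53<<14 -> acc=873844 shift=21
  byte[3]=0x2E cont=0 payload=0x2E=46: acc |= 46<<21 -> acc=97342836 shift=28 [end]
Varint 1: bytes[0:4] = F4 AA B5 2E -> value 97342836 (4 byte(s))
  byte[4]=0x63 cont=0 payload=0x63=99: acc |= 99<<0 -> acc=99 shift=7 [end]
Varint 2: bytes[4:5] = 63 -> value 99 (1 byte(s))
  byte[5]=0x6D cont=0 payload=0x6D=109: acc |= 109<<0 -> acc=109 shift=7 [end]
Varint 3: bytes[5:6] = 6D -> value 109 (1 byte(s))
  byte[6]=0xA4 cont=1 payload=0x24=36: acc |= 36<<0 -> acc=36 shift=7
  byte[7]=0xFF cont=1 payload=0x7F=127: acc |= 127<<7 -> acc=16292 shift=14
  byte[8]=0x3B cont=0 payload=0x3B=59: acc |= 59<<14 -> acc=982948 shift=21 [end]
Varint 4: bytes[6:9] = A4 FF 3B -> value 982948 (3 byte(s))
  byte[9]=0xC7 cont=1 payload=0x47=71: acc |= 71<<0 -> acc=71 shift=7
  byte[10]=0xED cont=1 payload=0x6D=109: acc |= 109<<7 -> acc=14023 shift=14
  byte[11]=0x5D cont=0 payload=0x5D=93: acc |= 93<<14 -> acc=1537735 shift=21 [end]
Varint 5: bytes[9:12] = C7 ED 5D -> value 1537735 (3 byte(s))
  byte[12]=0xA0 cont=1 payload=0x20=32: acc |= 32<<0 -> acc=32 shift=7
  byte[13]=0x23 cont=0 payload=0x23=35: acc |= 35<<7 -> acc=4512 shift=14 [end]
Varint 6: bytes[12:14] = A0 23 -> value 4512 (2 byte(s))

Answer: 12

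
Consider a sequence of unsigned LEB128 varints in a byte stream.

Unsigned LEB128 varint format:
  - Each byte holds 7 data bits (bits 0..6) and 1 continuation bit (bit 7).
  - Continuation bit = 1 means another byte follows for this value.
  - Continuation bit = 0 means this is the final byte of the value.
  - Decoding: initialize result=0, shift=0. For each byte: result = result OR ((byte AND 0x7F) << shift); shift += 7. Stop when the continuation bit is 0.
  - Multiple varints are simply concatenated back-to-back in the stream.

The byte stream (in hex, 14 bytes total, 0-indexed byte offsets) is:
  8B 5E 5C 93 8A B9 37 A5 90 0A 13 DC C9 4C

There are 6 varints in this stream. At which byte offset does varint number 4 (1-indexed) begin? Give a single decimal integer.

  byte[0]=0x8B cont=1 payload=0x0B=11: acc |= 11<<0 -> acc=11 shift=7
  byte[1]=0x5E cont=0 payload=0x5E=94: acc |= 94<<7 -> acc=12043 shift=14 [end]
Varint 1: bytes[0:2] = 8B 5E -> value 12043 (2 byte(s))
  byte[2]=0x5C cont=0 payload=0x5C=92: acc |= 92<<0 -> acc=92 shift=7 [end]
Varint 2: bytes[2:3] = 5C -> value 92 (1 byte(s))
  byte[3]=0x93 cont=1 payload=0x13=19: acc |= 19<<0 -> acc=19 shift=7
  byte[4]=0x8A cont=1 payload=0x0A=10: acc |= 10<<7 -> acc=1299 shift=14
  byte[5]=0xB9 cont=1 payload=0x39=57: acc |= 57<<14 -> acc=935187 shift=21
  byte[6]=0x37 cont=0 payload=0x37=55: acc |= 55<<21 -> acc=116278547 shift=28 [end]
Varint 3: bytes[3:7] = 93 8A B9 37 -> value 116278547 (4 byte(s))
  byte[7]=0xA5 cont=1 payload=0x25=37: acc |= 37<<0 -> acc=37 shift=7
  byte[8]=0x90 cont=1 payload=0x10=16: acc |= 16<<7 -> acc=2085 shift=14
  byte[9]=0x0A cont=0 payload=0x0A=10: acc |= 10<<14 -> acc=165925 shift=21 [end]
Varint 4: bytes[7:10] = A5 90 0A -> value 165925 (3 byte(s))
  byte[10]=0x13 cont=0 payload=0x13=19: acc |= 19<<0 -> acc=19 shift=7 [end]
Varint 5: bytes[10:11] = 13 -> value 19 (1 byte(s))
  byte[11]=0xDC cont=1 payload=0x5C=92: acc |= 92<<0 -> acc=92 shift=7
  byte[12]=0xC9 cont=1 payload=0x49=73: acc |= 73<<7 -> acc=9436 shift=14
  byte[13]=0x4C cont=0 payload=0x4C=76: acc |= 76<<14 -> acc=1254620 shift=21 [end]
Varint 6: bytes[11:14] = DC C9 4C -> value 1254620 (3 byte(s))

Answer: 7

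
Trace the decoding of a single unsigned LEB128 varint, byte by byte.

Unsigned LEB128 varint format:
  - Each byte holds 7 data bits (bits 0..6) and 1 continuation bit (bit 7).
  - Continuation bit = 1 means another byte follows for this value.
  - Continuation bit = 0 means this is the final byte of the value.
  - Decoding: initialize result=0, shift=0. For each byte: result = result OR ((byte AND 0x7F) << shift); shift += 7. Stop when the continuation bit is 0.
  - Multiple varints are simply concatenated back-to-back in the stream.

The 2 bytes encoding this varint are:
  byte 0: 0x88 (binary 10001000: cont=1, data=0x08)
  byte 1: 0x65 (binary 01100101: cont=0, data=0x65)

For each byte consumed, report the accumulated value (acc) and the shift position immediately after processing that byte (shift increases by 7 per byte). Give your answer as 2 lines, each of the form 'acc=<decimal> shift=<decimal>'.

byte 0=0x88: payload=0x08=8, contrib = 8<<0 = 8; acc -> 8, shift -> 7
byte 1=0x65: payload=0x65=101, contrib = 101<<7 = 12928; acc -> 12936, shift -> 14

Answer: acc=8 shift=7
acc=12936 shift=14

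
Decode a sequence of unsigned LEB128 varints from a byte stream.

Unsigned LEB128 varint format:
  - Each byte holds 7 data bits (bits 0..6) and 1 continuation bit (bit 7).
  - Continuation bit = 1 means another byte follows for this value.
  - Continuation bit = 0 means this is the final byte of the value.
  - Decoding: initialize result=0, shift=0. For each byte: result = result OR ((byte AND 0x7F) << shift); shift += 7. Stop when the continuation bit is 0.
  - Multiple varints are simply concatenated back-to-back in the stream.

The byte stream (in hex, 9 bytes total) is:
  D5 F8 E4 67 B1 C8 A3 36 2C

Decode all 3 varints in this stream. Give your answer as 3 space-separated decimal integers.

  byte[0]=0xD5 cont=1 payload=0x55=85: acc |= 85<<0 -> acc=85 shift=7
  byte[1]=0xF8 cont=1 payload=0x78=120: acc |= 120<<7 -> acc=15445 shift=14
  byte[2]=0xE4 cont=1 payload=0x64=100: acc |= 100<<14 -> acc=1653845 shift=21
  byte[3]=0x67 cont=0 payload=0x67=103: acc |= 103<<21 -> acc=217660501 shift=28 [end]
Varint 1: bytes[0:4] = D5 F8 E4 67 -> value 217660501 (4 byte(s))
  byte[4]=0xB1 cont=1 payload=0x31=49: acc |= 49<<0 -> acc=49 shift=7
  byte[5]=0xC8 cont=1 payload=0x48=72: acc |= 72<<7 -> acc=9265 shift=14
  byte[6]=0xA3 cont=1 payload=0x23=35: acc |= 35<<14 -> acc=582705 shift=21
  byte[7]=0x36 cont=0 payload=0x36=54: acc |= 54<<21 -> acc=113828913 shift=28 [end]
Varint 2: bytes[4:8] = B1 C8 A3 36 -> value 113828913 (4 byte(s))
  byte[8]=0x2C cont=0 payload=0x2C=44: acc |= 44<<0 -> acc=44 shift=7 [end]
Varint 3: bytes[8:9] = 2C -> value 44 (1 byte(s))

Answer: 217660501 113828913 44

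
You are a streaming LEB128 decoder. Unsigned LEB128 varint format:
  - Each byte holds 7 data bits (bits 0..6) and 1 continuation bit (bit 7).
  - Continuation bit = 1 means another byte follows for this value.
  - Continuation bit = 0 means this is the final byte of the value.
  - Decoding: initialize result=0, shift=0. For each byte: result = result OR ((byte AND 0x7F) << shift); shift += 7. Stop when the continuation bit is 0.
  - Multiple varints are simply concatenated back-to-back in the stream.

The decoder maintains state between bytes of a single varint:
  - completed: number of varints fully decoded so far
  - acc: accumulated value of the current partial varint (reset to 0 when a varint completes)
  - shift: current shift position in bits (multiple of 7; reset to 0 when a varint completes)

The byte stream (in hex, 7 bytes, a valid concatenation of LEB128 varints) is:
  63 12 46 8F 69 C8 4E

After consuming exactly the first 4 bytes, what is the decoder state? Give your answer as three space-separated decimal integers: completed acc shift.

Answer: 3 15 7

Derivation:
byte[0]=0x63 cont=0 payload=0x63: varint #1 complete (value=99); reset -> completed=1 acc=0 shift=0
byte[1]=0x12 cont=0 payload=0x12: varint #2 complete (value=18); reset -> completed=2 acc=0 shift=0
byte[2]=0x46 cont=0 payload=0x46: varint #3 complete (value=70); reset -> completed=3 acc=0 shift=0
byte[3]=0x8F cont=1 payload=0x0F: acc |= 15<<0 -> completed=3 acc=15 shift=7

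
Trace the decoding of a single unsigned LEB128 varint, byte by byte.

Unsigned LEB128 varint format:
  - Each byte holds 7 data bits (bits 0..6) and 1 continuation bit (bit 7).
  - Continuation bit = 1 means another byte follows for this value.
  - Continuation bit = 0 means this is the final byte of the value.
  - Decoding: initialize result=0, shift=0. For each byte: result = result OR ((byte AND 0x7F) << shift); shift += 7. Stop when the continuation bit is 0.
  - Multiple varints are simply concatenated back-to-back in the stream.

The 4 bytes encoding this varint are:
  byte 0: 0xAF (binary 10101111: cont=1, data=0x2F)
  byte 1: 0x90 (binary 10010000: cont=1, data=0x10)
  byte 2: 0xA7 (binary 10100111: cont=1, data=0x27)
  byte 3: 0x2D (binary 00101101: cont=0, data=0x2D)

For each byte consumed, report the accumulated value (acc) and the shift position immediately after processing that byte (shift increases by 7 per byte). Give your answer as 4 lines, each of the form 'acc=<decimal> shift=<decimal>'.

Answer: acc=47 shift=7
acc=2095 shift=14
acc=641071 shift=21
acc=95012911 shift=28

Derivation:
byte 0=0xAF: payload=0x2F=47, contrib = 47<<0 = 47; acc -> 47, shift -> 7
byte 1=0x90: payload=0x10=16, contrib = 16<<7 = 2048; acc -> 2095, shift -> 14
byte 2=0xA7: payload=0x27=39, contrib = 39<<14 = 638976; acc -> 641071, shift -> 21
byte 3=0x2D: payload=0x2D=45, contrib = 45<<21 = 94371840; acc -> 95012911, shift -> 28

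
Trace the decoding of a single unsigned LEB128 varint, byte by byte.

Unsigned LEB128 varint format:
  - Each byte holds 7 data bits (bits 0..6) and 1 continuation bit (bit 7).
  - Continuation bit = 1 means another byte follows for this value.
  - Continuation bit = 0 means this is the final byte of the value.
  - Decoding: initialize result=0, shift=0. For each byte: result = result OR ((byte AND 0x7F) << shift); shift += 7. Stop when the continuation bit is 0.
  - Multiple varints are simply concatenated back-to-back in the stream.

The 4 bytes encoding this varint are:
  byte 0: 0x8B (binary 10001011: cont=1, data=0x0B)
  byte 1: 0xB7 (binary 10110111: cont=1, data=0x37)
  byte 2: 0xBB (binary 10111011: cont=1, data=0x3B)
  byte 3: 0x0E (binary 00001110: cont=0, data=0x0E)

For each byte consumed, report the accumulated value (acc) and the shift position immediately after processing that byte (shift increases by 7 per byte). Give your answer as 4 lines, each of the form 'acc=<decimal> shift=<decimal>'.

byte 0=0x8B: payload=0x0B=11, contrib = 11<<0 = 11; acc -> 11, shift -> 7
byte 1=0xB7: payload=0x37=55, contrib = 55<<7 = 7040; acc -> 7051, shift -> 14
byte 2=0xBB: payload=0x3B=59, contrib = 59<<14 = 966656; acc -> 973707, shift -> 21
byte 3=0x0E: payload=0x0E=14, contrib = 14<<21 = 29360128; acc -> 30333835, shift -> 28

Answer: acc=11 shift=7
acc=7051 shift=14
acc=973707 shift=21
acc=30333835 shift=28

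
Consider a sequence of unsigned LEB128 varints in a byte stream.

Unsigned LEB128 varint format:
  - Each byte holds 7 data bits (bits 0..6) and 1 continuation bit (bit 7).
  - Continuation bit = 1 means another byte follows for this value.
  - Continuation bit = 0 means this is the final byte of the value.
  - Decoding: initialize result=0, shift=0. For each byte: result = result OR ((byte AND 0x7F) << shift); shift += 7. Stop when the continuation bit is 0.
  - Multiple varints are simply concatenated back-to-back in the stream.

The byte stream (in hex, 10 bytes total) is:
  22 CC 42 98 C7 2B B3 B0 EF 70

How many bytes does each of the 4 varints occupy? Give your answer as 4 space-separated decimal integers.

Answer: 1 2 3 4

Derivation:
  byte[0]=0x22 cont=0 payload=0x22=34: acc |= 34<<0 -> acc=34 shift=7 [end]
Varint 1: bytes[0:1] = 22 -> value 34 (1 byte(s))
  byte[1]=0xCC cont=1 payload=0x4C=76: acc |= 76<<0 -> acc=76 shift=7
  byte[2]=0x42 cont=0 payload=0x42=66: acc |= 66<<7 -> acc=8524 shift=14 [end]
Varint 2: bytes[1:3] = CC 42 -> value 8524 (2 byte(s))
  byte[3]=0x98 cont=1 payload=0x18=24: acc |= 24<<0 -> acc=24 shift=7
  byte[4]=0xC7 cont=1 payload=0x47=71: acc |= 71<<7 -> acc=9112 shift=14
  byte[5]=0x2B cont=0 payload=0x2B=43: acc |= 43<<14 -> acc=713624 shift=21 [end]
Varint 3: bytes[3:6] = 98 C7 2B -> value 713624 (3 byte(s))
  byte[6]=0xB3 cont=1 payload=0x33=51: acc |= 51<<0 -> acc=51 shift=7
  byte[7]=0xB0 cont=1 payload=0x30=48: acc |= 48<<7 -> acc=6195 shift=14
  byte[8]=0xEF cont=1 payload=0x6F=111: acc |= 111<<14 -> acc=1824819 shift=21
  byte[9]=0x70 cont=0 payload=0x70=112: acc |= 112<<21 -> acc=236705843 shift=28 [end]
Varint 4: bytes[6:10] = B3 B0 EF 70 -> value 236705843 (4 byte(s))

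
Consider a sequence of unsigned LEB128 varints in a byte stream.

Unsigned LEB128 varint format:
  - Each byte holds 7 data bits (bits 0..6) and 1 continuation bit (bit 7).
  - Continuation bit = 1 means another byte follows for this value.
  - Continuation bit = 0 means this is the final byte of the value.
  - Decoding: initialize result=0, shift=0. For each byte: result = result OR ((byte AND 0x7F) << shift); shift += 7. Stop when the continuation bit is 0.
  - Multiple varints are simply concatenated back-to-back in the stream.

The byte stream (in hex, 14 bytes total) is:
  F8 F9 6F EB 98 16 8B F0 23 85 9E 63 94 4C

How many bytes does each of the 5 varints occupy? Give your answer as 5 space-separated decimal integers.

Answer: 3 3 3 3 2

Derivation:
  byte[0]=0xF8 cont=1 payload=0x78=120: acc |= 120<<0 -> acc=120 shift=7
  byte[1]=0xF9 cont=1 payload=0x79=121: acc |= 121<<7 -> acc=15608 shift=14
  byte[2]=0x6F cont=0 payload=0x6F=111: acc |= 111<<14 -> acc=1834232 shift=21 [end]
Varint 1: bytes[0:3] = F8 F9 6F -> value 1834232 (3 byte(s))
  byte[3]=0xEB cont=1 payload=0x6B=107: acc |= 107<<0 -> acc=107 shift=7
  byte[4]=0x98 cont=1 payload=0x18=24: acc |= 24<<7 -> acc=3179 shift=14
  byte[5]=0x16 cont=0 payload=0x16=22: acc |= 22<<14 -> acc=363627 shift=21 [end]
Varint 2: bytes[3:6] = EB 98 16 -> value 363627 (3 byte(s))
  byte[6]=0x8B cont=1 payload=0x0B=11: acc |= 11<<0 -> acc=11 shift=7
  byte[7]=0xF0 cont=1 payload=0x70=112: acc |= 112<<7 -> acc=14347 shift=14
  byte[8]=0x23 cont=0 payload=0x23=35: acc |= 35<<14 -> acc=587787 shift=21 [end]
Varint 3: bytes[6:9] = 8B F0 23 -> value 587787 (3 byte(s))
  byte[9]=0x85 cont=1 payload=0x05=5: acc |= 5<<0 -> acc=5 shift=7
  byte[10]=0x9E cont=1 payload=0x1E=30: acc |= 30<<7 -> acc=3845 shift=14
  byte[11]=0x63 cont=0 payload=0x63=99: acc |= 99<<14 -> acc=1625861 shift=21 [end]
Varint 4: bytes[9:12] = 85 9E 63 -> value 1625861 (3 byte(s))
  byte[12]=0x94 cont=1 payload=0x14=20: acc |= 20<<0 -> acc=20 shift=7
  byte[13]=0x4C cont=0 payload=0x4C=76: acc |= 76<<7 -> acc=9748 shift=14 [end]
Varint 5: bytes[12:14] = 94 4C -> value 9748 (2 byte(s))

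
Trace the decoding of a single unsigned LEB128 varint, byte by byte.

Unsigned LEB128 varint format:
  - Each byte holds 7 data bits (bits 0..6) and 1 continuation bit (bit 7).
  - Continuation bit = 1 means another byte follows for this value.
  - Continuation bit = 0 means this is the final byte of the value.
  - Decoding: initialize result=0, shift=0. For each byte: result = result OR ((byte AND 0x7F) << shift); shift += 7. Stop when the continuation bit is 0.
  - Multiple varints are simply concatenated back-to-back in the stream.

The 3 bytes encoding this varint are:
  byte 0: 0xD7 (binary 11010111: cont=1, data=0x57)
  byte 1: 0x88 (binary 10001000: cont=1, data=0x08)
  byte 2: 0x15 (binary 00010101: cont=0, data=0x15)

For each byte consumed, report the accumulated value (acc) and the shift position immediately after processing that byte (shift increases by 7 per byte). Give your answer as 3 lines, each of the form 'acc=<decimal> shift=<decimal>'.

Answer: acc=87 shift=7
acc=1111 shift=14
acc=345175 shift=21

Derivation:
byte 0=0xD7: payload=0x57=87, contrib = 87<<0 = 87; acc -> 87, shift -> 7
byte 1=0x88: payload=0x08=8, contrib = 8<<7 = 1024; acc -> 1111, shift -> 14
byte 2=0x15: payload=0x15=21, contrib = 21<<14 = 344064; acc -> 345175, shift -> 21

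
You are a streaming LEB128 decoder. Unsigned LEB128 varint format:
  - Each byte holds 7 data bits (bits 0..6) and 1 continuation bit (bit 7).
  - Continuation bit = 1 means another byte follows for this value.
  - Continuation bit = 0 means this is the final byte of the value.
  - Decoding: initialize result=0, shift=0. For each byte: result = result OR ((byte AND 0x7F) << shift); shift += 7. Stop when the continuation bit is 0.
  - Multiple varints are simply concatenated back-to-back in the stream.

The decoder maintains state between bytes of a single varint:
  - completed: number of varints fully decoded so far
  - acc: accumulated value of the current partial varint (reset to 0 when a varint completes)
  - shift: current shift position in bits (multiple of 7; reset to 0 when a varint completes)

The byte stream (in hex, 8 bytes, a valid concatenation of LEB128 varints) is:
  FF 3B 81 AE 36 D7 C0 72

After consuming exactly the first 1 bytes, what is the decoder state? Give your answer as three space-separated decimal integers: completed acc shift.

byte[0]=0xFF cont=1 payload=0x7F: acc |= 127<<0 -> completed=0 acc=127 shift=7

Answer: 0 127 7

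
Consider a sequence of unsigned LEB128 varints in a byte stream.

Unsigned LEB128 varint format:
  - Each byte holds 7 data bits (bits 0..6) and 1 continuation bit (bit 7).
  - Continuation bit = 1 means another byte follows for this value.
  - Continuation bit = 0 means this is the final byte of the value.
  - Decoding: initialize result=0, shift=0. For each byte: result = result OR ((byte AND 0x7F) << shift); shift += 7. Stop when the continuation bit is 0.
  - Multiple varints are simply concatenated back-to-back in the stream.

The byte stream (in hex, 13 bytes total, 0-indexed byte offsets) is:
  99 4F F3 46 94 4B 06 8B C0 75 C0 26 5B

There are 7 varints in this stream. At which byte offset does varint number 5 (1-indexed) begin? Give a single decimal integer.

Answer: 7

Derivation:
  byte[0]=0x99 cont=1 payload=0x19=25: acc |= 25<<0 -> acc=25 shift=7
  byte[1]=0x4F cont=0 payload=0x4F=79: acc |= 79<<7 -> acc=10137 shift=14 [end]
Varint 1: bytes[0:2] = 99 4F -> value 10137 (2 byte(s))
  byte[2]=0xF3 cont=1 payload=0x73=115: acc |= 115<<0 -> acc=115 shift=7
  byte[3]=0x46 cont=0 payload=0x46=70: acc |= 70<<7 -> acc=9075 shift=14 [end]
Varint 2: bytes[2:4] = F3 46 -> value 9075 (2 byte(s))
  byte[4]=0x94 cont=1 payload=0x14=20: acc |= 20<<0 -> acc=20 shift=7
  byte[5]=0x4B cont=0 payload=0x4B=75: acc |= 75<<7 -> acc=9620 shift=14 [end]
Varint 3: bytes[4:6] = 94 4B -> value 9620 (2 byte(s))
  byte[6]=0x06 cont=0 payload=0x06=6: acc |= 6<<0 -> acc=6 shift=7 [end]
Varint 4: bytes[6:7] = 06 -> value 6 (1 byte(s))
  byte[7]=0x8B cont=1 payload=0x0B=11: acc |= 11<<0 -> acc=11 shift=7
  byte[8]=0xC0 cont=1 payload=0x40=64: acc |= 64<<7 -> acc=8203 shift=14
  byte[9]=0x75 cont=0 payload=0x75=117: acc |= 117<<14 -> acc=1925131 shift=21 [end]
Varint 5: bytes[7:10] = 8B C0 75 -> value 1925131 (3 byte(s))
  byte[10]=0xC0 cont=1 payload=0x40=64: acc |= 64<<0 -> acc=64 shift=7
  byte[11]=0x26 cont=0 payload=0x26=38: acc |= 38<<7 -> acc=4928 shift=14 [end]
Varint 6: bytes[10:12] = C0 26 -> value 4928 (2 byte(s))
  byte[12]=0x5B cont=0 payload=0x5B=91: acc |= 91<<0 -> acc=91 shift=7 [end]
Varint 7: bytes[12:13] = 5B -> value 91 (1 byte(s))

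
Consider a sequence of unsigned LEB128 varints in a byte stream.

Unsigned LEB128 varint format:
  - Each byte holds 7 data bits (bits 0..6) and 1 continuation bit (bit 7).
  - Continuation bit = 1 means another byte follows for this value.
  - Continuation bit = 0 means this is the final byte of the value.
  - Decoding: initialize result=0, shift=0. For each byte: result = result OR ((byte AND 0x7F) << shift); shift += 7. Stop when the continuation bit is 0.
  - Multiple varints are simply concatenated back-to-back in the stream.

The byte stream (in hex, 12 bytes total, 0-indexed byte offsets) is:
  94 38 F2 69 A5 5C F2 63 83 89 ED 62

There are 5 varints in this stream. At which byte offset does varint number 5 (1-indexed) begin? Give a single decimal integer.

Answer: 8

Derivation:
  byte[0]=0x94 cont=1 payload=0x14=20: acc |= 20<<0 -> acc=20 shift=7
  byte[1]=0x38 cont=0 payload=0x38=56: acc |= 56<<7 -> acc=7188 shift=14 [end]
Varint 1: bytes[0:2] = 94 38 -> value 7188 (2 byte(s))
  byte[2]=0xF2 cont=1 payload=0x72=114: acc |= 114<<0 -> acc=114 shift=7
  byte[3]=0x69 cont=0 payload=0x69=105: acc |= 105<<7 -> acc=13554 shift=14 [end]
Varint 2: bytes[2:4] = F2 69 -> value 13554 (2 byte(s))
  byte[4]=0xA5 cont=1 payload=0x25=37: acc |= 37<<0 -> acc=37 shift=7
  byte[5]=0x5C cont=0 payload=0x5C=92: acc |= 92<<7 -> acc=11813 shift=14 [end]
Varint 3: bytes[4:6] = A5 5C -> value 11813 (2 byte(s))
  byte[6]=0xF2 cont=1 payload=0x72=114: acc |= 114<<0 -> acc=114 shift=7
  byte[7]=0x63 cont=0 payload=0x63=99: acc |= 99<<7 -> acc=12786 shift=14 [end]
Varint 4: bytes[6:8] = F2 63 -> value 12786 (2 byte(s))
  byte[8]=0x83 cont=1 payload=0x03=3: acc |= 3<<0 -> acc=3 shift=7
  byte[9]=0x89 cont=1 payload=0x09=9: acc |= 9<<7 -> acc=1155 shift=14
  byte[10]=0xED cont=1 payload=0x6D=109: acc |= 109<<14 -> acc=1787011 shift=21
  byte[11]=0x62 cont=0 payload=0x62=98: acc |= 98<<21 -> acc=207307907 shift=28 [end]
Varint 5: bytes[8:12] = 83 89 ED 62 -> value 207307907 (4 byte(s))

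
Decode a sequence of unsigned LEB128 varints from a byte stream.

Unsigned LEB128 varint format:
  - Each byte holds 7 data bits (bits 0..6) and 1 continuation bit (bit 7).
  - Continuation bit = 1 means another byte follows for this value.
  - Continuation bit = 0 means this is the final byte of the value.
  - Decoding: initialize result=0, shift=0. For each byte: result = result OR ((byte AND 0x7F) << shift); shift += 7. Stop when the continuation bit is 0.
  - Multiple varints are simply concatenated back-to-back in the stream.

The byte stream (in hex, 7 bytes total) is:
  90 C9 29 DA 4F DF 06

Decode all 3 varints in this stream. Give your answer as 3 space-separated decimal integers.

Answer: 681104 10202 863

Derivation:
  byte[0]=0x90 cont=1 payload=0x10=16: acc |= 16<<0 -> acc=16 shift=7
  byte[1]=0xC9 cont=1 payload=0x49=73: acc |= 73<<7 -> acc=9360 shift=14
  byte[2]=0x29 cont=0 payload=0x29=41: acc |= 41<<14 -> acc=681104 shift=21 [end]
Varint 1: bytes[0:3] = 90 C9 29 -> value 681104 (3 byte(s))
  byte[3]=0xDA cont=1 payload=0x5A=90: acc |= 90<<0 -> acc=90 shift=7
  byte[4]=0x4F cont=0 payload=0x4F=79: acc |= 79<<7 -> acc=10202 shift=14 [end]
Varint 2: bytes[3:5] = DA 4F -> value 10202 (2 byte(s))
  byte[5]=0xDF cont=1 payload=0x5F=95: acc |= 95<<0 -> acc=95 shift=7
  byte[6]=0x06 cont=0 payload=0x06=6: acc |= 6<<7 -> acc=863 shift=14 [end]
Varint 3: bytes[5:7] = DF 06 -> value 863 (2 byte(s))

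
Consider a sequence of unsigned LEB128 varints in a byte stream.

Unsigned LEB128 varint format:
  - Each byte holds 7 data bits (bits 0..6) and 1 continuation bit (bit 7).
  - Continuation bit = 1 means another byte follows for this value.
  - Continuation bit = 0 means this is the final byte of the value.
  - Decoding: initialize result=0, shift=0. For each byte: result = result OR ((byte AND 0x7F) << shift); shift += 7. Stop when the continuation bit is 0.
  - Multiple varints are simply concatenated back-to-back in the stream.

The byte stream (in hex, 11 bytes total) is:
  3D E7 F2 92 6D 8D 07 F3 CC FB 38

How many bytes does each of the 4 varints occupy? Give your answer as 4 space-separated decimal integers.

  byte[0]=0x3D cont=0 payload=0x3D=61: acc |= 61<<0 -> acc=61 shift=7 [end]
Varint 1: bytes[0:1] = 3D -> value 61 (1 byte(s))
  byte[1]=0xE7 cont=1 payload=0x67=103: acc |= 103<<0 -> acc=103 shift=7
  byte[2]=0xF2 cont=1 payload=0x72=114: acc |= 114<<7 -> acc=14695 shift=14
  byte[3]=0x92 cont=1 payload=0x12=18: acc |= 18<<14 -> acc=309607 shift=21
  byte[4]=0x6D cont=0 payload=0x6D=109: acc |= 109<<21 -> acc=228899175 shift=28 [end]
Varint 2: bytes[1:5] = E7 F2 92 6D -> value 228899175 (4 byte(s))
  byte[5]=0x8D cont=1 payload=0x0D=13: acc |= 13<<0 -> acc=13 shift=7
  byte[6]=0x07 cont=0 payload=0x07=7: acc |= 7<<7 -> acc=909 shift=14 [end]
Varint 3: bytes[5:7] = 8D 07 -> value 909 (2 byte(s))
  byte[7]=0xF3 cont=1 payload=0x73=115: acc |= 115<<0 -> acc=115 shift=7
  byte[8]=0xCC cont=1 payload=0x4C=76: acc |= 76<<7 -> acc=9843 shift=14
  byte[9]=0xFB cont=1 payload=0x7B=123: acc |= 123<<14 -> acc=2025075 shift=21
  byte[10]=0x38 cont=0 payload=0x38=56: acc |= 56<<21 -> acc=119465587 shift=28 [end]
Varint 4: bytes[7:11] = F3 CC FB 38 -> value 119465587 (4 byte(s))

Answer: 1 4 2 4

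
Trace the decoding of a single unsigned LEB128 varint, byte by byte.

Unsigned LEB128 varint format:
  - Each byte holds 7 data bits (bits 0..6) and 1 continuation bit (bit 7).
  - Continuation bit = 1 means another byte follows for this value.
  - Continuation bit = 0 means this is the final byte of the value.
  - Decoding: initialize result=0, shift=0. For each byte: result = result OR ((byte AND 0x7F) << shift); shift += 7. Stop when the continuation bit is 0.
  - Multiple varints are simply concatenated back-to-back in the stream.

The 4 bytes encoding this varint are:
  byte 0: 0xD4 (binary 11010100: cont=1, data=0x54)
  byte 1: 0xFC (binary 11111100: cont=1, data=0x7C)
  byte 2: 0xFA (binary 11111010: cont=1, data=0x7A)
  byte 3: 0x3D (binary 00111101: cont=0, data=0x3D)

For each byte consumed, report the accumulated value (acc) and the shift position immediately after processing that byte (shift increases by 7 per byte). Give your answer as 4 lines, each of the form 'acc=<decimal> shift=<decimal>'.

Answer: acc=84 shift=7
acc=15956 shift=14
acc=2014804 shift=21
acc=129941076 shift=28

Derivation:
byte 0=0xD4: payload=0x54=84, contrib = 84<<0 = 84; acc -> 84, shift -> 7
byte 1=0xFC: payload=0x7C=124, contrib = 124<<7 = 15872; acc -> 15956, shift -> 14
byte 2=0xFA: payload=0x7A=122, contrib = 122<<14 = 1998848; acc -> 2014804, shift -> 21
byte 3=0x3D: payload=0x3D=61, contrib = 61<<21 = 127926272; acc -> 129941076, shift -> 28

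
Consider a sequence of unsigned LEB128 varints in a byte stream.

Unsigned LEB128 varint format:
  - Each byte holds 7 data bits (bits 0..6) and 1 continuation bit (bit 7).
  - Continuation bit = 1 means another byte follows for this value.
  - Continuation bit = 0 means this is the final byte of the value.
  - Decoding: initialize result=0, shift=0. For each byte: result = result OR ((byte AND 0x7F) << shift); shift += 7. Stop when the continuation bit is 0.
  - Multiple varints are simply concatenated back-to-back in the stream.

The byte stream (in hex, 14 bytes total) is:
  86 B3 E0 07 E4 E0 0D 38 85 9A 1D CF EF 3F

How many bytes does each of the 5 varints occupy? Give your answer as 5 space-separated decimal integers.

  byte[0]=0x86 cont=1 payload=0x06=6: acc |= 6<<0 -> acc=6 shift=7
  byte[1]=0xB3 cont=1 payload=0x33=51: acc |= 51<<7 -> acc=6534 shift=14
  byte[2]=0xE0 cont=1 payload=0x60=96: acc |= 96<<14 -> acc=1579398 shift=21
  byte[3]=0x07 cont=0 payload=0x07=7: acc |= 7<<21 -> acc=16259462 shift=28 [end]
Varint 1: bytes[0:4] = 86 B3 E0 07 -> value 16259462 (4 byte(s))
  byte[4]=0xE4 cont=1 payload=0x64=100: acc |= 100<<0 -> acc=100 shift=7
  byte[5]=0xE0 cont=1 payload=0x60=96: acc |= 96<<7 -> acc=12388 shift=14
  byte[6]=0x0D cont=0 payload=0x0D=13: acc |= 13<<14 -> acc=225380 shift=21 [end]
Varint 2: bytes[4:7] = E4 E0 0D -> value 225380 (3 byte(s))
  byte[7]=0x38 cont=0 payload=0x38=56: acc |= 56<<0 -> acc=56 shift=7 [end]
Varint 3: bytes[7:8] = 38 -> value 56 (1 byte(s))
  byte[8]=0x85 cont=1 payload=0x05=5: acc |= 5<<0 -> acc=5 shift=7
  byte[9]=0x9A cont=1 payload=0x1A=26: acc |= 26<<7 -> acc=3333 shift=14
  byte[10]=0x1D cont=0 payload=0x1D=29: acc |= 29<<14 -> acc=478469 shift=21 [end]
Varint 4: bytes[8:11] = 85 9A 1D -> value 478469 (3 byte(s))
  byte[11]=0xCF cont=1 payload=0x4F=79: acc |= 79<<0 -> acc=79 shift=7
  byte[12]=0xEF cont=1 payload=0x6F=111: acc |= 111<<7 -> acc=14287 shift=14
  byte[13]=0x3F cont=0 payload=0x3F=63: acc |= 63<<14 -> acc=1046479 shift=21 [end]
Varint 5: bytes[11:14] = CF EF 3F -> value 1046479 (3 byte(s))

Answer: 4 3 1 3 3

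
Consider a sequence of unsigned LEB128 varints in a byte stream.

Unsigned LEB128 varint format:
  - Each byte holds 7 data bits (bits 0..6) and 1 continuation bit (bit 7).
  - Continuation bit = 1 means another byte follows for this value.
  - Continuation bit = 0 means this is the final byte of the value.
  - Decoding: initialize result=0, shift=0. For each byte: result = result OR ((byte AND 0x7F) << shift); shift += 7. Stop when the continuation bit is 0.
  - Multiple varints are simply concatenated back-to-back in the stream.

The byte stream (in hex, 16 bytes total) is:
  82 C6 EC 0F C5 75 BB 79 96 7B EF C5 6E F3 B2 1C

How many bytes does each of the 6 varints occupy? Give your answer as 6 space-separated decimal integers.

Answer: 4 2 2 2 3 3

Derivation:
  byte[0]=0x82 cont=1 payload=0x02=2: acc |= 2<<0 -> acc=2 shift=7
  byte[1]=0xC6 cont=1 payload=0x46=70: acc |= 70<<7 -> acc=8962 shift=14
  byte[2]=0xEC cont=1 payload=0x6C=108: acc |= 108<<14 -> acc=1778434 shift=21
  byte[3]=0x0F cont=0 payload=0x0F=15: acc |= 15<<21 -> acc=33235714 shift=28 [end]
Varint 1: bytes[0:4] = 82 C6 EC 0F -> value 33235714 (4 byte(s))
  byte[4]=0xC5 cont=1 payload=0x45=69: acc |= 69<<0 -> acc=69 shift=7
  byte[5]=0x75 cont=0 payload=0x75=117: acc |= 117<<7 -> acc=15045 shift=14 [end]
Varint 2: bytes[4:6] = C5 75 -> value 15045 (2 byte(s))
  byte[6]=0xBB cont=1 payload=0x3B=59: acc |= 59<<0 -> acc=59 shift=7
  byte[7]=0x79 cont=0 payload=0x79=121: acc |= 121<<7 -> acc=15547 shift=14 [end]
Varint 3: bytes[6:8] = BB 79 -> value 15547 (2 byte(s))
  byte[8]=0x96 cont=1 payload=0x16=22: acc |= 22<<0 -> acc=22 shift=7
  byte[9]=0x7B cont=0 payload=0x7B=123: acc |= 123<<7 -> acc=15766 shift=14 [end]
Varint 4: bytes[8:10] = 96 7B -> value 15766 (2 byte(s))
  byte[10]=0xEF cont=1 payload=0x6F=111: acc |= 111<<0 -> acc=111 shift=7
  byte[11]=0xC5 cont=1 payload=0x45=69: acc |= 69<<7 -> acc=8943 shift=14
  byte[12]=0x6E cont=0 payload=0x6E=110: acc |= 110<<14 -> acc=1811183 shift=21 [end]
Varint 5: bytes[10:13] = EF C5 6E -> value 1811183 (3 byte(s))
  byte[13]=0xF3 cont=1 payload=0x73=115: acc |= 115<<0 -> acc=115 shift=7
  byte[14]=0xB2 cont=1 payload=0x32=50: acc |= 50<<7 -> acc=6515 shift=14
  byte[15]=0x1C cont=0 payload=0x1C=28: acc |= 28<<14 -> acc=465267 shift=21 [end]
Varint 6: bytes[13:16] = F3 B2 1C -> value 465267 (3 byte(s))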